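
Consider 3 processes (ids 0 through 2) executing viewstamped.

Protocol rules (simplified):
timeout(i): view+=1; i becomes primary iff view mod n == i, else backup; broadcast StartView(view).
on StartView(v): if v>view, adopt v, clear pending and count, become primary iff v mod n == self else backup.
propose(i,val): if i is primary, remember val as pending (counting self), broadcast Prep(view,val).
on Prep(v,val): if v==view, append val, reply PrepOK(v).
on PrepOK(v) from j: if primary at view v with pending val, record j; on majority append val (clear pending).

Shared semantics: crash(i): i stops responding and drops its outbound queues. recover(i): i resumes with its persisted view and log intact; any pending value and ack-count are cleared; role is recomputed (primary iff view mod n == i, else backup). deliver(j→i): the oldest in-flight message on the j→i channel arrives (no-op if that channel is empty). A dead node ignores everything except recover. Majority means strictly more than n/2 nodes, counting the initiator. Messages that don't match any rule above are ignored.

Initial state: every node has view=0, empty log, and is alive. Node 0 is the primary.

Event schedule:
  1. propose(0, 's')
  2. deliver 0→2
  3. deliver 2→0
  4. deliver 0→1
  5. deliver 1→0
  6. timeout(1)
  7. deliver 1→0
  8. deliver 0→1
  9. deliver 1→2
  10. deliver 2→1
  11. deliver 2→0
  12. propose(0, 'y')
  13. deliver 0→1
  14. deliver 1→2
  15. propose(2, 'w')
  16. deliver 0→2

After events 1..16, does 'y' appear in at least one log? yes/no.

no

e1 propose(0,'s'): ·
e2 deliver 0→2: 2[back,v=0,s]
e3 deliver 2→0: 0[prim,v=0,s]
e4 deliver 0→1: 1[back,v=0,s]
e5 deliver 1→0: ·
e6 timeout(1): 1[prim,v=1,s]
e7 deliver 1→0: 0[back,v=1,s]
e8 deliver 0→1: ·
e9 deliver 1→2: 2[back,v=1,s]
e10 deliver 2→1: ·
e11 deliver 2→0: ·
e12 propose(0,'y'): ·
e13 deliver 0→1: ·
e14 deliver 1→2: ·
e15 propose(2,'w'): ·
e16 deliver 0→2: ·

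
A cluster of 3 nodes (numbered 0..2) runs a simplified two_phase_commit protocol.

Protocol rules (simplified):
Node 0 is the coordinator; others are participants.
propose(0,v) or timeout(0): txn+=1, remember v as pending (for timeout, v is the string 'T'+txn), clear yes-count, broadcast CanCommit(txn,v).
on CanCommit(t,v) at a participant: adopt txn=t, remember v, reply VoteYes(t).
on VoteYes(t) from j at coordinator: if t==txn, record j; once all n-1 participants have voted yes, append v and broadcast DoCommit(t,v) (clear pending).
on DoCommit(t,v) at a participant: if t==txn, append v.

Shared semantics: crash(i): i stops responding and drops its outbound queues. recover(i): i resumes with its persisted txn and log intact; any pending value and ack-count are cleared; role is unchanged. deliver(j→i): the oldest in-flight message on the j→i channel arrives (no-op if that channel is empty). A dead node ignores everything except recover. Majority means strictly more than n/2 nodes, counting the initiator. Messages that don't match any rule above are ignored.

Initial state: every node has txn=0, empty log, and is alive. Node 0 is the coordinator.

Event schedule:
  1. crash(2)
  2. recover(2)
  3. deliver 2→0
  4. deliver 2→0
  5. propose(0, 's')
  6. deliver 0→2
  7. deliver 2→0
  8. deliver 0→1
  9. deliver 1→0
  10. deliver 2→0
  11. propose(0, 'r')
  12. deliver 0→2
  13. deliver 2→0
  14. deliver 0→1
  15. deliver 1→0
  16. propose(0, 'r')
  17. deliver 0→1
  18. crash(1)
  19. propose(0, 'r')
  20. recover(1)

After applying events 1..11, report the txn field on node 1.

step 1 crash(2): 2={✗part,t=0,log=-}
step 2 recover(2): 2={part,t=0,log=-}
step 3 deliver 2→0: —
step 4 deliver 2→0: —
step 5 propose(0,'s'): 0={coor,t=1,log=-}
step 6 deliver 0→2: 2={part,t=1,log=-}
step 7 deliver 2→0: —
step 8 deliver 0→1: 1={part,t=1,log=-}
step 9 deliver 1→0: 0={coor,t=1,log=s}
step 10 deliver 2→0: —
step 11 propose(0,'r'): 0={coor,t=2,log=s}

1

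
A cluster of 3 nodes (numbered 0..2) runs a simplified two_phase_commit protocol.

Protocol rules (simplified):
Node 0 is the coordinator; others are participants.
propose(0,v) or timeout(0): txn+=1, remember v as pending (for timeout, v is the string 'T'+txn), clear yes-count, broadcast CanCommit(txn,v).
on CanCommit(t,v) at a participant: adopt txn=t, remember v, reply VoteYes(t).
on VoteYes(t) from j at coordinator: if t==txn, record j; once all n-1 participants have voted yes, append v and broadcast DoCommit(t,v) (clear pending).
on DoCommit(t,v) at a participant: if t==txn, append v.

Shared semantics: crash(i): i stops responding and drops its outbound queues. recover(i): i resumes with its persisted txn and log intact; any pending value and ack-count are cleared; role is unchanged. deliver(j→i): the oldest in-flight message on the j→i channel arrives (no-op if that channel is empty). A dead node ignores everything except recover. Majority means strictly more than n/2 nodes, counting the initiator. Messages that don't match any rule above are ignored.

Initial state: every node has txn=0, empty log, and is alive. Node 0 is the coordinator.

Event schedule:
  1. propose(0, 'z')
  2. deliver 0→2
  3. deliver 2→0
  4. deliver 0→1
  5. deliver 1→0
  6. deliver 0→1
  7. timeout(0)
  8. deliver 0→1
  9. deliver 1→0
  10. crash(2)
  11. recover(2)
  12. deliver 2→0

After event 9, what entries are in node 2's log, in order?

empty

e1 propose(0,'z'): 0[coor,t=1,-]
e2 deliver 0→2: 2[part,t=1,-]
e3 deliver 2→0: ·
e4 deliver 0→1: 1[part,t=1,-]
e5 deliver 1→0: 0[coor,t=1,z]
e6 deliver 0→1: 1[part,t=1,z]
e7 timeout(0): 0[coor,t=2,z]
e8 deliver 0→1: 1[part,t=2,z]
e9 deliver 1→0: ·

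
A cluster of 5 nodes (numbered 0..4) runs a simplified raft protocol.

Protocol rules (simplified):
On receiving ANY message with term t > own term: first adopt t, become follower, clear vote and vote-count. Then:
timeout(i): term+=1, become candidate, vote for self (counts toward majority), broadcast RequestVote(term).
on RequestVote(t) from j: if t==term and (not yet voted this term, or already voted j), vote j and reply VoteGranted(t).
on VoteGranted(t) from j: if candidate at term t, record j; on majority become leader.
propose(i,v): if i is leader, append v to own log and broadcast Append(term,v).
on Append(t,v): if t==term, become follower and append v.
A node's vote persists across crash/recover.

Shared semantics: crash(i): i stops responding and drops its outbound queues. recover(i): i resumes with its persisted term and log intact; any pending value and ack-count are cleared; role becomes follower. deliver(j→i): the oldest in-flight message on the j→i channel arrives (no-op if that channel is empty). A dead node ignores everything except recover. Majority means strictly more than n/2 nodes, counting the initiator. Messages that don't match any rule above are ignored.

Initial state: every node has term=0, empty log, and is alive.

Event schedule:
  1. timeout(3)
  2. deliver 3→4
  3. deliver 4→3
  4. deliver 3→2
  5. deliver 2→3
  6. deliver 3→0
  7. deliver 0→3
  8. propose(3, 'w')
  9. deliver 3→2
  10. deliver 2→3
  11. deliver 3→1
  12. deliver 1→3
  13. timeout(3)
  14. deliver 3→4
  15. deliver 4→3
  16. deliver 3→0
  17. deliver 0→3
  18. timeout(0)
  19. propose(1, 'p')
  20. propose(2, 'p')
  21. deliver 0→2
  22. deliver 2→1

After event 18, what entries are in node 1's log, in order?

after 1 — timeout(3): n3:cand/t1/[-]
after 2 — deliver 3→4: n4:foll/t1/[-]
after 3 — deliver 4→3: ·
after 4 — deliver 3→2: n2:foll/t1/[-]
after 5 — deliver 2→3: n3:lead/t1/[-]
after 6 — deliver 3→0: n0:foll/t1/[-]
after 7 — deliver 0→3: ·
after 8 — propose(3,'w'): n3:lead/t1/[w]
after 9 — deliver 3→2: n2:foll/t1/[w]
after 10 — deliver 2→3: ·
after 11 — deliver 3→1: n1:foll/t1/[-]
after 12 — deliver 1→3: ·
after 13 — timeout(3): n3:cand/t2/[w]
after 14 — deliver 3→4: n4:foll/t1/[w]
after 15 — deliver 4→3: ·
after 16 — deliver 3→0: n0:foll/t1/[w]
after 17 — deliver 0→3: ·
after 18 — timeout(0): n0:cand/t2/[w]

empty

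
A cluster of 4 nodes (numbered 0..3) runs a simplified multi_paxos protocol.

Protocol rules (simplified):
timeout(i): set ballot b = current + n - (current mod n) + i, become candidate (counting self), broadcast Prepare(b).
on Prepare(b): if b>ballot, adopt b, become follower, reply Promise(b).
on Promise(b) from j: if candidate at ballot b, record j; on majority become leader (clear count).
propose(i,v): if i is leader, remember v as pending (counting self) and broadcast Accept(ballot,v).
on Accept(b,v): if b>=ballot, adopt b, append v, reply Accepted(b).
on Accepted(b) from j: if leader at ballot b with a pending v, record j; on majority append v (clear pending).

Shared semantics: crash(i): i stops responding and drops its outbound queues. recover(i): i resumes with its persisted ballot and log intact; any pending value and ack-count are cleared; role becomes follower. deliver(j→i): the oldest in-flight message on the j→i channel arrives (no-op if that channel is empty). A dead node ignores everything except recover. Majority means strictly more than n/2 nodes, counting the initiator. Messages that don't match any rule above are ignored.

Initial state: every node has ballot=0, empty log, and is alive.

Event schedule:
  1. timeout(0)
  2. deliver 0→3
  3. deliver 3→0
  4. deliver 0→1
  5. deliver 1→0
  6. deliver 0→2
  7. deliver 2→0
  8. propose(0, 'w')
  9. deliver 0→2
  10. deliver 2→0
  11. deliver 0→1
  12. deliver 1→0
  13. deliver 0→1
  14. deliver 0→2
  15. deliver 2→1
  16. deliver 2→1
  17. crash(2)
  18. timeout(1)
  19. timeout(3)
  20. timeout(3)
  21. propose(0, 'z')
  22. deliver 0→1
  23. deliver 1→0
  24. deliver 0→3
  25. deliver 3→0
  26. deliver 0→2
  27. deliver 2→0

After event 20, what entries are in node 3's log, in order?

step 1 timeout(0): 0={cand,b=4,log=-}
step 2 deliver 0→3: 3={foll,b=4,log=-}
step 3 deliver 3→0: —
step 4 deliver 0→1: 1={foll,b=4,log=-}
step 5 deliver 1→0: 0={lead,b=4,log=-}
step 6 deliver 0→2: 2={foll,b=4,log=-}
step 7 deliver 2→0: —
step 8 propose(0,'w'): —
step 9 deliver 0→2: 2={foll,b=4,log=w}
step 10 deliver 2→0: —
step 11 deliver 0→1: 1={foll,b=4,log=w}
step 12 deliver 1→0: 0={lead,b=4,log=w}
step 13 deliver 0→1: —
step 14 deliver 0→2: —
step 15 deliver 2→1: —
step 16 deliver 2→1: —
step 17 crash(2): 2={✗foll,b=4,log=w}
step 18 timeout(1): 1={cand,b=9,log=w}
step 19 timeout(3): 3={cand,b=11,log=-}
step 20 timeout(3): 3={cand,b=15,log=-}

empty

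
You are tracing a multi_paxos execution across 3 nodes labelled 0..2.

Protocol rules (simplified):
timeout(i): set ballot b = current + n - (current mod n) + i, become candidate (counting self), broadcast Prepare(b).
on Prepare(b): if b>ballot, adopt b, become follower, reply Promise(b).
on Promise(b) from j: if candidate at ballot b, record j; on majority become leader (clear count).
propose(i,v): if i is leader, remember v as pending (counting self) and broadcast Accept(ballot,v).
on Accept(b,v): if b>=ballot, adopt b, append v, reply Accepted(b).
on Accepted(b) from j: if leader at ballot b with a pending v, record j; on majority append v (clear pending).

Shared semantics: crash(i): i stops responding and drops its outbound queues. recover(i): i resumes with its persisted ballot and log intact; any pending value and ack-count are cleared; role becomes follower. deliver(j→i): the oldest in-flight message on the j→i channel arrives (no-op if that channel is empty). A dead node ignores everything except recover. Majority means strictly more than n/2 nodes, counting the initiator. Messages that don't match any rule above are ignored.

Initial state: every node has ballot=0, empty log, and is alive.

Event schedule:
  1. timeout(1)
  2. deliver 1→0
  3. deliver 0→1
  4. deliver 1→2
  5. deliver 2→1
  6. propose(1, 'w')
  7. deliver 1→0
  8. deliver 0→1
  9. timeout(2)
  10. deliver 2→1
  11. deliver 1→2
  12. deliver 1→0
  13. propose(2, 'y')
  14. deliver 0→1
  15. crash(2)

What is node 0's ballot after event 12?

[1] timeout(1) → N1(cand b4 [-])
[2] deliver 1→0 → N0(foll b4 [-])
[3] deliver 0→1 → N1(lead b4 [-])
[4] deliver 1→2 → N2(foll b4 [-])
[5] deliver 2→1 → ∅
[6] propose(1,'w') → ∅
[7] deliver 1→0 → N0(foll b4 [w])
[8] deliver 0→1 → N1(lead b4 [w])
[9] timeout(2) → N2(cand b8 [-])
[10] deliver 2→1 → N1(foll b8 [w])
[11] deliver 1→2 → ∅
[12] deliver 1→0 → ∅

4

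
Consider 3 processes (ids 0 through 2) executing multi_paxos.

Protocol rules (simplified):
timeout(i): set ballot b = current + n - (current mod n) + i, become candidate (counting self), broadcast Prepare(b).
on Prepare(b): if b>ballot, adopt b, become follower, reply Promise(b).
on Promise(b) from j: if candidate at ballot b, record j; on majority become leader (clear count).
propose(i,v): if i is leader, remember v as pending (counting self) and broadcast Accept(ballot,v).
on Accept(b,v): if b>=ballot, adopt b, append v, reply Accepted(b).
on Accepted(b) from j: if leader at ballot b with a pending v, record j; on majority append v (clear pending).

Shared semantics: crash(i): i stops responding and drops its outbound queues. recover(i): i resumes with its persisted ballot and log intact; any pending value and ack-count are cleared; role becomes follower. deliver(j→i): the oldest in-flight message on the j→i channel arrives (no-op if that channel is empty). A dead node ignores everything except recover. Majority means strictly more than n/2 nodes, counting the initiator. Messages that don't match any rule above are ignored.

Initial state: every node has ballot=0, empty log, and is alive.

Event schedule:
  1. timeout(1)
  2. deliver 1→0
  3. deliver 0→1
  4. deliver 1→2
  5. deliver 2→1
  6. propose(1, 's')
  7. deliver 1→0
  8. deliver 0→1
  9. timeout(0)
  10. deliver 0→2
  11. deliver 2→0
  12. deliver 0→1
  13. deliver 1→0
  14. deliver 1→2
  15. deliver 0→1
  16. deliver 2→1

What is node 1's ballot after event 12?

6

e1 timeout(1): 1[cand,b=4,-]
e2 deliver 1→0: 0[foll,b=4,-]
e3 deliver 0→1: 1[lead,b=4,-]
e4 deliver 1→2: 2[foll,b=4,-]
e5 deliver 2→1: ·
e6 propose(1,'s'): ·
e7 deliver 1→0: 0[foll,b=4,s]
e8 deliver 0→1: 1[lead,b=4,s]
e9 timeout(0): 0[cand,b=6,s]
e10 deliver 0→2: 2[foll,b=6,-]
e11 deliver 2→0: 0[lead,b=6,s]
e12 deliver 0→1: 1[foll,b=6,s]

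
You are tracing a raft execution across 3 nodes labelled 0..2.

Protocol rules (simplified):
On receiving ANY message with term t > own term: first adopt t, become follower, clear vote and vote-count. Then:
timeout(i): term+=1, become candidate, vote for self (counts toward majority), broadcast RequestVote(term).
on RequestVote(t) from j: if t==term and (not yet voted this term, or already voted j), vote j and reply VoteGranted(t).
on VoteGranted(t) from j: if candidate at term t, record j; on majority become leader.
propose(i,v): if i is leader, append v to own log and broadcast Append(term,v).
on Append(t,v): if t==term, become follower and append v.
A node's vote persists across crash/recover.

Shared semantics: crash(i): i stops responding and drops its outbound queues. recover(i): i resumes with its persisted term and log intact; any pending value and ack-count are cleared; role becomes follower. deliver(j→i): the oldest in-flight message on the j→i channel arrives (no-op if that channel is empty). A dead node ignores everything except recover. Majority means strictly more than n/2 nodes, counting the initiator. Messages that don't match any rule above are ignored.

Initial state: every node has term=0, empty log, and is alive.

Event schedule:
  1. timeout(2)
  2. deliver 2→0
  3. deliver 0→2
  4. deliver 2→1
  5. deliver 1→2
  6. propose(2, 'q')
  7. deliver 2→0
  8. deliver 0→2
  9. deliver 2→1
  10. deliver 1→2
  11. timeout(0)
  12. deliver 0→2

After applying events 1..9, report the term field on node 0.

step 1 timeout(2): 2={cand,t=1,log=-}
step 2 deliver 2→0: 0={foll,t=1,log=-}
step 3 deliver 0→2: 2={lead,t=1,log=-}
step 4 deliver 2→1: 1={foll,t=1,log=-}
step 5 deliver 1→2: —
step 6 propose(2,'q'): 2={lead,t=1,log=q}
step 7 deliver 2→0: 0={foll,t=1,log=q}
step 8 deliver 0→2: —
step 9 deliver 2→1: 1={foll,t=1,log=q}

1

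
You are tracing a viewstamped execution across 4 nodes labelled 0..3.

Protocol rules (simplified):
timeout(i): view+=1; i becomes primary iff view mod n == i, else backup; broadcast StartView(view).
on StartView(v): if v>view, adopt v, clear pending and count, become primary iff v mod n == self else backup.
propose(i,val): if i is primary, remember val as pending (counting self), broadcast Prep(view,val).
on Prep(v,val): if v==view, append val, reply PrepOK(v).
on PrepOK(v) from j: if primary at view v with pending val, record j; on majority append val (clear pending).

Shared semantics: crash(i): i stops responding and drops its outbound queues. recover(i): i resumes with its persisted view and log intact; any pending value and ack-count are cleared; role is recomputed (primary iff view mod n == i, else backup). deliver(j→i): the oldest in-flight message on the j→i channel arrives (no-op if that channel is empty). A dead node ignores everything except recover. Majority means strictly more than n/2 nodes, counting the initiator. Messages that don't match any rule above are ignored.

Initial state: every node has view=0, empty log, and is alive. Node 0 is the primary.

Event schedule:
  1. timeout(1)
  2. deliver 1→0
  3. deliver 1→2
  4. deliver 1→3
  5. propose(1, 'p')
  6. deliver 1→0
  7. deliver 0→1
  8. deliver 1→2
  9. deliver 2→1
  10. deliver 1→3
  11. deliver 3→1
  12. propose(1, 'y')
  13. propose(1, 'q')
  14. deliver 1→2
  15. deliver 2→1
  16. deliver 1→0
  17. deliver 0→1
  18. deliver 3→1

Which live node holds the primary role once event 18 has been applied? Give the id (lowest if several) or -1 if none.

1

1. timeout(1):  <1:prim v1 ->
2. deliver 1→0:  <0:back v1 ->
3. deliver 1→2:  <2:back v1 ->
4. deliver 1→3:  <3:back v1 ->
5. propose(1,'p'):  nop
6. deliver 1→0:  <0:back v1 p>
7. deliver 0→1:  nop
8. deliver 1→2:  <2:back v1 p>
9. deliver 2→1:  <1:prim v1 p>
10. deliver 1→3:  <3:back v1 p>
11. deliver 3→1:  nop
12. propose(1,'y'):  nop
13. propose(1,'q'):  nop
14. deliver 1→2:  <2:back v1 p,y>
15. deliver 2→1:  nop
16. deliver 1→0:  <0:back v1 p,y>
17. deliver 0→1:  <1:prim v1 p,q>
18. deliver 3→1:  nop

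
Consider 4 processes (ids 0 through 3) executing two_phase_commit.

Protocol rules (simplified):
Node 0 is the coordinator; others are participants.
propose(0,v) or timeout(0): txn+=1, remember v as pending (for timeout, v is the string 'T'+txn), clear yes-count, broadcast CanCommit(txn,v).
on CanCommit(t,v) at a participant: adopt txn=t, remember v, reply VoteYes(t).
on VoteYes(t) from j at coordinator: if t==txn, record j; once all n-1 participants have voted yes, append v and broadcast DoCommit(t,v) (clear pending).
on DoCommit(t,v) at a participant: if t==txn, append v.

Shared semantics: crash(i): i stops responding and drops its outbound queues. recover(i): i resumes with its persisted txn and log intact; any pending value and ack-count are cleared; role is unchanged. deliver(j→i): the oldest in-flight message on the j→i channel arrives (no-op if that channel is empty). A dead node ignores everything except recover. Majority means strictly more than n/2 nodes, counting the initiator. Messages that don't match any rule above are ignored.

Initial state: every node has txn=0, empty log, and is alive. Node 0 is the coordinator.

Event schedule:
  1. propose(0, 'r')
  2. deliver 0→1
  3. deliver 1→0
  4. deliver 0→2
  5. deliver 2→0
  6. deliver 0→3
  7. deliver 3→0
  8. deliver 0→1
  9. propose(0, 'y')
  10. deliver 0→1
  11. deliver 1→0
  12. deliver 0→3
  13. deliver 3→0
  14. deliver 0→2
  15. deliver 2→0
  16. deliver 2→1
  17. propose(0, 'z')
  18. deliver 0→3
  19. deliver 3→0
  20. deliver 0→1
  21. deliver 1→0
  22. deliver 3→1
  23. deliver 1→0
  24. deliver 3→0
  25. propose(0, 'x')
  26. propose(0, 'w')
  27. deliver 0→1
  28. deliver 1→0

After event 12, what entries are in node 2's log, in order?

e1 propose(0,'r'): 0[coor,t=1,-]
e2 deliver 0→1: 1[part,t=1,-]
e3 deliver 1→0: ·
e4 deliver 0→2: 2[part,t=1,-]
e5 deliver 2→0: ·
e6 deliver 0→3: 3[part,t=1,-]
e7 deliver 3→0: 0[coor,t=1,r]
e8 deliver 0→1: 1[part,t=1,r]
e9 propose(0,'y'): 0[coor,t=2,r]
e10 deliver 0→1: 1[part,t=2,r]
e11 deliver 1→0: ·
e12 deliver 0→3: 3[part,t=1,r]

empty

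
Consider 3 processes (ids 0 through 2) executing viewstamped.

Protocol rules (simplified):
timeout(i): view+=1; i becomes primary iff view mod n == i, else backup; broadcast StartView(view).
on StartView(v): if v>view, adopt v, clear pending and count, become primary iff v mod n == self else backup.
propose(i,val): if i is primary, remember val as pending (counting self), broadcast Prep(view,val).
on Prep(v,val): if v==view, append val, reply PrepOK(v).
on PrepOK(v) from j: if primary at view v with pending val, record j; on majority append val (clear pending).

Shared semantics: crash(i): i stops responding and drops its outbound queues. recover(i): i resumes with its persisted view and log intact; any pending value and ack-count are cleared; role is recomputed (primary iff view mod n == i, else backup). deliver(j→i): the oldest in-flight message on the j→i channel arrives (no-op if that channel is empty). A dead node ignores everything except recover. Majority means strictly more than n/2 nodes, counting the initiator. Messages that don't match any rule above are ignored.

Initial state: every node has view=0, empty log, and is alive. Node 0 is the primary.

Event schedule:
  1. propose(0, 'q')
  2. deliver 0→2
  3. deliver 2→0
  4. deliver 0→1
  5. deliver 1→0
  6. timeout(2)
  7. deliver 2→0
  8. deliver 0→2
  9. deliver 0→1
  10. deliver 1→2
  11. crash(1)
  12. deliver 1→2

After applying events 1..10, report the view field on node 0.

1

e1 propose(0,'q'): ·
e2 deliver 0→2: 2[back,v=0,q]
e3 deliver 2→0: 0[prim,v=0,q]
e4 deliver 0→1: 1[back,v=0,q]
e5 deliver 1→0: ·
e6 timeout(2): 2[back,v=1,q]
e7 deliver 2→0: 0[back,v=1,q]
e8 deliver 0→2: ·
e9 deliver 0→1: ·
e10 deliver 1→2: ·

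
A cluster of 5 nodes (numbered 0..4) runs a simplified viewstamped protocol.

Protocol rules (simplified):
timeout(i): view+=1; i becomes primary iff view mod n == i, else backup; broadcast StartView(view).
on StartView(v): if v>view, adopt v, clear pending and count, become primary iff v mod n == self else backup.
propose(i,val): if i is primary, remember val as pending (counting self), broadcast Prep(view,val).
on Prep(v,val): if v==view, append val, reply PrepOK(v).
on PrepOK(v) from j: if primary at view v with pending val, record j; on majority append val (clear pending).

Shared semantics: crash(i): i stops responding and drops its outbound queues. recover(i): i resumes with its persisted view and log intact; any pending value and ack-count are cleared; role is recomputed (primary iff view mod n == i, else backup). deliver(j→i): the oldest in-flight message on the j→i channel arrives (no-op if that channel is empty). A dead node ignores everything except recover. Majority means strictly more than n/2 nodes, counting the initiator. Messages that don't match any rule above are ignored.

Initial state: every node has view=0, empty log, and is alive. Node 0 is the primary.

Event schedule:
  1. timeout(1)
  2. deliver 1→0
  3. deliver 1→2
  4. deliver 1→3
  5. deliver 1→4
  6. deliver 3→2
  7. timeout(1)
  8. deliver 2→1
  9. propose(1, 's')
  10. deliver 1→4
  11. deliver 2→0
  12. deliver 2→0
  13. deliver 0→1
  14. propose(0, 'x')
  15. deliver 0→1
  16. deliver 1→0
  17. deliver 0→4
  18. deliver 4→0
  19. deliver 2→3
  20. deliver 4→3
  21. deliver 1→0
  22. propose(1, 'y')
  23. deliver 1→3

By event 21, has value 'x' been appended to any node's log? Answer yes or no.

e1 timeout(1): 1[prim,v=1,-]
e2 deliver 1→0: 0[back,v=1,-]
e3 deliver 1→2: 2[back,v=1,-]
e4 deliver 1→3: 3[back,v=1,-]
e5 deliver 1→4: 4[back,v=1,-]
e6 deliver 3→2: ·
e7 timeout(1): 1[back,v=2,-]
e8 deliver 2→1: ·
e9 propose(1,'s'): ·
e10 deliver 1→4: 4[back,v=2,-]
e11 deliver 2→0: ·
e12 deliver 2→0: ·
e13 deliver 0→1: ·
e14 propose(0,'x'): ·
e15 deliver 0→1: ·
e16 deliver 1→0: 0[back,v=2,-]
e17 deliver 0→4: ·
e18 deliver 4→0: ·
e19 deliver 2→3: ·
e20 deliver 4→3: ·
e21 deliver 1→0: ·

no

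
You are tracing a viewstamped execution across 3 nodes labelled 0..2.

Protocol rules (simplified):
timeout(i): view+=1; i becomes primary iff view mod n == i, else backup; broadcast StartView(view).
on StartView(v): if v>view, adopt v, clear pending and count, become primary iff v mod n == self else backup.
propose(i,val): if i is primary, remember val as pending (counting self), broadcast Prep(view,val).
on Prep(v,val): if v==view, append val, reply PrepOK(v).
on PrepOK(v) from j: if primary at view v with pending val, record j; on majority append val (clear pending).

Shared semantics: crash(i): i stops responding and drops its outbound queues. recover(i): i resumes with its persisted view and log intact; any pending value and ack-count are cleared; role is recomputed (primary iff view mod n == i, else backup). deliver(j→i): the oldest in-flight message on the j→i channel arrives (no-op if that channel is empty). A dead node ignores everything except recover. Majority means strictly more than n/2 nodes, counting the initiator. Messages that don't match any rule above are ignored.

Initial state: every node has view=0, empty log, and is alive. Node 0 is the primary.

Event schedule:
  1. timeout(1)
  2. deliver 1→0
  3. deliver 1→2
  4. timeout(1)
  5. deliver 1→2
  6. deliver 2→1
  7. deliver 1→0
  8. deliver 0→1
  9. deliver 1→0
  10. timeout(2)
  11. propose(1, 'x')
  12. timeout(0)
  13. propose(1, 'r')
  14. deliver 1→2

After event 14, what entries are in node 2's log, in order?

after 1 — timeout(1): n1:prim/v1/[-]
after 2 — deliver 1→0: n0:back/v1/[-]
after 3 — deliver 1→2: n2:back/v1/[-]
after 4 — timeout(1): n1:back/v2/[-]
after 5 — deliver 1→2: n2:prim/v2/[-]
after 6 — deliver 2→1: ·
after 7 — deliver 1→0: n0:back/v2/[-]
after 8 — deliver 0→1: ·
after 9 — deliver 1→0: ·
after 10 — timeout(2): n2:back/v3/[-]
after 11 — propose(1,'x'): ·
after 12 — timeout(0): n0:prim/v3/[-]
after 13 — propose(1,'r'): ·
after 14 — deliver 1→2: ·

empty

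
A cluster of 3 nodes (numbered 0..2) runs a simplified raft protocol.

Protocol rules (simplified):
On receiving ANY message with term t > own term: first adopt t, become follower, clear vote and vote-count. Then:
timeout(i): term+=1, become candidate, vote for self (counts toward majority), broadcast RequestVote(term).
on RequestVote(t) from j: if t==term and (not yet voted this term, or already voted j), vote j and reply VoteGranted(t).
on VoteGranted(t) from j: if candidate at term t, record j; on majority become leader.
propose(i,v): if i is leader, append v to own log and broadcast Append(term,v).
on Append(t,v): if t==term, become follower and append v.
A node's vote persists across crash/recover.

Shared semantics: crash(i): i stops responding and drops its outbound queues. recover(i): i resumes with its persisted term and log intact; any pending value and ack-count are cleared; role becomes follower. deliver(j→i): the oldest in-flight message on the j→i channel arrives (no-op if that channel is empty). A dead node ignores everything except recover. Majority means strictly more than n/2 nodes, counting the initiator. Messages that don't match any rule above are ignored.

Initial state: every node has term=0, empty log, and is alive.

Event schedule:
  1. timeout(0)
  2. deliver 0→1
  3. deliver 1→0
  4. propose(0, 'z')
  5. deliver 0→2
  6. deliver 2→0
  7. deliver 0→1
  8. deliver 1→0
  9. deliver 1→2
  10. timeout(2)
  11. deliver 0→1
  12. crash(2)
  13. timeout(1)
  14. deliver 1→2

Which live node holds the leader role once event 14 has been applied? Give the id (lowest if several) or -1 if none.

0

after 1 — timeout(0): n0:cand/t1/[-]
after 2 — deliver 0→1: n1:foll/t1/[-]
after 3 — deliver 1→0: n0:lead/t1/[-]
after 4 — propose(0,'z'): n0:lead/t1/[z]
after 5 — deliver 0→2: n2:foll/t1/[-]
after 6 — deliver 2→0: ·
after 7 — deliver 0→1: n1:foll/t1/[z]
after 8 — deliver 1→0: ·
after 9 — deliver 1→2: ·
after 10 — timeout(2): n2:cand/t2/[-]
after 11 — deliver 0→1: ·
after 12 — crash(2): n2:✗cand/t2/[-]
after 13 — timeout(1): n1:cand/t2/[z]
after 14 — deliver 1→2: ·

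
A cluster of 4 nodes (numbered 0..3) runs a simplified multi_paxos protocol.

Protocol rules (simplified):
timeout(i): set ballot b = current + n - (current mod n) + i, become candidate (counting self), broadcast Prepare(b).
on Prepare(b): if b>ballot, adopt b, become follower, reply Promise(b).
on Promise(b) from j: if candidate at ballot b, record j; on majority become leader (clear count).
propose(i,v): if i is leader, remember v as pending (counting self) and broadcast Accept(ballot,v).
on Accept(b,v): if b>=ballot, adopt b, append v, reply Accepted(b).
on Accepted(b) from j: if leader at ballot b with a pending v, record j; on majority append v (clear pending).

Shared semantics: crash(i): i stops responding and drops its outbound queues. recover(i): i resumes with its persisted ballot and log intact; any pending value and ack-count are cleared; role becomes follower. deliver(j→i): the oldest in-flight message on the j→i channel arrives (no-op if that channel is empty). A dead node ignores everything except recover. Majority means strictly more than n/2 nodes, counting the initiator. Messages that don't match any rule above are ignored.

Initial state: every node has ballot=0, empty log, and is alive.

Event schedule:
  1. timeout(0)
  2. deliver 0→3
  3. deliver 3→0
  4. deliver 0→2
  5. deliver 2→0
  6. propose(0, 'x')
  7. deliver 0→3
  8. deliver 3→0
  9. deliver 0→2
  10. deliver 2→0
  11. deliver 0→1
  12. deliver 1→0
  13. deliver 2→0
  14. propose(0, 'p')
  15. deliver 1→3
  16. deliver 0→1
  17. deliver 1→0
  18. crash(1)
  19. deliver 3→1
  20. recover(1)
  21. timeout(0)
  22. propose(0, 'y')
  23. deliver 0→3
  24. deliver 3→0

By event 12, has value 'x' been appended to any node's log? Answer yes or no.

e1 timeout(0): 0[cand,b=4,-]
e2 deliver 0→3: 3[foll,b=4,-]
e3 deliver 3→0: ·
e4 deliver 0→2: 2[foll,b=4,-]
e5 deliver 2→0: 0[lead,b=4,-]
e6 propose(0,'x'): ·
e7 deliver 0→3: 3[foll,b=4,x]
e8 deliver 3→0: ·
e9 deliver 0→2: 2[foll,b=4,x]
e10 deliver 2→0: 0[lead,b=4,x]
e11 deliver 0→1: 1[foll,b=4,-]
e12 deliver 1→0: ·

yes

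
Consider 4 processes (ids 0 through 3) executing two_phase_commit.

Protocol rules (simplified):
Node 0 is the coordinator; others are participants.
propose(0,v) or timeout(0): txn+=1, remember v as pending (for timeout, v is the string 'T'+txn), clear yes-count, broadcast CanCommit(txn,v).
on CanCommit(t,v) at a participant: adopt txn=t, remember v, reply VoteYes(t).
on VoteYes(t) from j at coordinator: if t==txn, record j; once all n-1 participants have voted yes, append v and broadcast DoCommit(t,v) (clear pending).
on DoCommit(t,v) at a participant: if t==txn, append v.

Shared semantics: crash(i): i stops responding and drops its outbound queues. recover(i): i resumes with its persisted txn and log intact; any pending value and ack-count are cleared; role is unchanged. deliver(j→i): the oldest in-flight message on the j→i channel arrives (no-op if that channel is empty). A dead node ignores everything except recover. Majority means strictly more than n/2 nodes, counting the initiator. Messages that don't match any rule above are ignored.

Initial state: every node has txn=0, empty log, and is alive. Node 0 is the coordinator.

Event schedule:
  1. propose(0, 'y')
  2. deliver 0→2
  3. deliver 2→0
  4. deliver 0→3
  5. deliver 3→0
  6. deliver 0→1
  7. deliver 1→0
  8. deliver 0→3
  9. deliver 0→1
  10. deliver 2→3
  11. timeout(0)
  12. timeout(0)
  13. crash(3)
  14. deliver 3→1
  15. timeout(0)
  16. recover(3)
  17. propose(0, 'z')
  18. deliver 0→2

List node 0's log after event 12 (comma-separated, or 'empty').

1. propose(0,'y'):  <0:coor t1 ->
2. deliver 0→2:  <2:part t1 ->
3. deliver 2→0:  nop
4. deliver 0→3:  <3:part t1 ->
5. deliver 3→0:  nop
6. deliver 0→1:  <1:part t1 ->
7. deliver 1→0:  <0:coor t1 y>
8. deliver 0→3:  <3:part t1 y>
9. deliver 0→1:  <1:part t1 y>
10. deliver 2→3:  nop
11. timeout(0):  <0:coor t2 y>
12. timeout(0):  <0:coor t3 y>

y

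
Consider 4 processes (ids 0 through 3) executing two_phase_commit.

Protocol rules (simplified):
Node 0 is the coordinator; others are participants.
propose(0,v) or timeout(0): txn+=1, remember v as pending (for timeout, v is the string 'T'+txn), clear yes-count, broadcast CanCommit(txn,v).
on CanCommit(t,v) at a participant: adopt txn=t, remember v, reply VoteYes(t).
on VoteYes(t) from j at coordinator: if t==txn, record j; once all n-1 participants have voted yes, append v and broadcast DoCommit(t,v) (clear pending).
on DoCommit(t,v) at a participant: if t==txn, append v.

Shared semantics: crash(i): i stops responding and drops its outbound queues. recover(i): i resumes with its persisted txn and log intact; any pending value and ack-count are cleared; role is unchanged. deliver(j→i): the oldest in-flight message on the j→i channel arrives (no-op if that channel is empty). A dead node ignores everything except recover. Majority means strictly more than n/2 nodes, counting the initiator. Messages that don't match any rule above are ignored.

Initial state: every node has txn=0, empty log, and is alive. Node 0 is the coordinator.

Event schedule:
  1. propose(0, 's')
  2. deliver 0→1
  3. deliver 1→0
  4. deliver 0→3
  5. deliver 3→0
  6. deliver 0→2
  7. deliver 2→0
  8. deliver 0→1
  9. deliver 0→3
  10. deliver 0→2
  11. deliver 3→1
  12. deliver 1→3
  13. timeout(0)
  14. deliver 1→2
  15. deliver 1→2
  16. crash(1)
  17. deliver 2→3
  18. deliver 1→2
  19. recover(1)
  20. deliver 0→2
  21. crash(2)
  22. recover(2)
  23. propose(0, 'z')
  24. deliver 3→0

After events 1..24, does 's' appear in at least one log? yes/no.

yes

step 1 propose(0,'s'): 0={coor,t=1,log=-}
step 2 deliver 0→1: 1={part,t=1,log=-}
step 3 deliver 1→0: —
step 4 deliver 0→3: 3={part,t=1,log=-}
step 5 deliver 3→0: —
step 6 deliver 0→2: 2={part,t=1,log=-}
step 7 deliver 2→0: 0={coor,t=1,log=s}
step 8 deliver 0→1: 1={part,t=1,log=s}
step 9 deliver 0→3: 3={part,t=1,log=s}
step 10 deliver 0→2: 2={part,t=1,log=s}
step 11 deliver 3→1: —
step 12 deliver 1→3: —
step 13 timeout(0): 0={coor,t=2,log=s}
step 14 deliver 1→2: —
step 15 deliver 1→2: —
step 16 crash(1): 1={✗part,t=1,log=s}
step 17 deliver 2→3: —
step 18 deliver 1→2: —
step 19 recover(1): 1={part,t=1,log=s}
step 20 deliver 0→2: 2={part,t=2,log=s}
step 21 crash(2): 2={✗part,t=2,log=s}
step 22 recover(2): 2={part,t=2,log=s}
step 23 propose(0,'z'): 0={coor,t=3,log=s}
step 24 deliver 3→0: —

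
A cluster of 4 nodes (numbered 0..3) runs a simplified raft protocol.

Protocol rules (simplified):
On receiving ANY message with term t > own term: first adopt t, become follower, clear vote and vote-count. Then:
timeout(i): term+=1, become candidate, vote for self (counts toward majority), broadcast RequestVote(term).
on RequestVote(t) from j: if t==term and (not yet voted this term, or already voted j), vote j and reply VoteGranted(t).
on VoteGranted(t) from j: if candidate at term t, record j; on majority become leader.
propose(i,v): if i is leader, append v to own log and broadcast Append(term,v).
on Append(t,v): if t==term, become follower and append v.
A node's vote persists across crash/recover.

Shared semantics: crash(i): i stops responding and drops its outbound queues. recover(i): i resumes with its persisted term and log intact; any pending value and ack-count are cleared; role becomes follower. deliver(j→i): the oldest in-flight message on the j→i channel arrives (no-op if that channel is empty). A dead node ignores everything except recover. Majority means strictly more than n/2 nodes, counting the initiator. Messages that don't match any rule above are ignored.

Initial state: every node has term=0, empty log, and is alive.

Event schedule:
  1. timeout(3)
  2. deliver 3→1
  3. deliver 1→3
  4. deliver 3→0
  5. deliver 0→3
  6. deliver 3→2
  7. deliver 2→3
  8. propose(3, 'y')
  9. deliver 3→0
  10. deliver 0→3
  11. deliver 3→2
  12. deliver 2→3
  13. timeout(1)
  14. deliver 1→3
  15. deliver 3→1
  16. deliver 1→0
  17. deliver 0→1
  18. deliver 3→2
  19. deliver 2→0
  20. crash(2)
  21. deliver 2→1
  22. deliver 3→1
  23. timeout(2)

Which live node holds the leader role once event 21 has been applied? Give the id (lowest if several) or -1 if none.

step 1 timeout(3): 3={cand,t=1,log=-}
step 2 deliver 3→1: 1={foll,t=1,log=-}
step 3 deliver 1→3: —
step 4 deliver 3→0: 0={foll,t=1,log=-}
step 5 deliver 0→3: 3={lead,t=1,log=-}
step 6 deliver 3→2: 2={foll,t=1,log=-}
step 7 deliver 2→3: —
step 8 propose(3,'y'): 3={lead,t=1,log=y}
step 9 deliver 3→0: 0={foll,t=1,log=y}
step 10 deliver 0→3: —
step 11 deliver 3→2: 2={foll,t=1,log=y}
step 12 deliver 2→3: —
step 13 timeout(1): 1={cand,t=2,log=-}
step 14 deliver 1→3: 3={foll,t=2,log=y}
step 15 deliver 3→1: —
step 16 deliver 1→0: 0={foll,t=2,log=y}
step 17 deliver 0→1: —
step 18 deliver 3→2: —
step 19 deliver 2→0: —
step 20 crash(2): 2={✗foll,t=1,log=y}
step 21 deliver 2→1: —

-1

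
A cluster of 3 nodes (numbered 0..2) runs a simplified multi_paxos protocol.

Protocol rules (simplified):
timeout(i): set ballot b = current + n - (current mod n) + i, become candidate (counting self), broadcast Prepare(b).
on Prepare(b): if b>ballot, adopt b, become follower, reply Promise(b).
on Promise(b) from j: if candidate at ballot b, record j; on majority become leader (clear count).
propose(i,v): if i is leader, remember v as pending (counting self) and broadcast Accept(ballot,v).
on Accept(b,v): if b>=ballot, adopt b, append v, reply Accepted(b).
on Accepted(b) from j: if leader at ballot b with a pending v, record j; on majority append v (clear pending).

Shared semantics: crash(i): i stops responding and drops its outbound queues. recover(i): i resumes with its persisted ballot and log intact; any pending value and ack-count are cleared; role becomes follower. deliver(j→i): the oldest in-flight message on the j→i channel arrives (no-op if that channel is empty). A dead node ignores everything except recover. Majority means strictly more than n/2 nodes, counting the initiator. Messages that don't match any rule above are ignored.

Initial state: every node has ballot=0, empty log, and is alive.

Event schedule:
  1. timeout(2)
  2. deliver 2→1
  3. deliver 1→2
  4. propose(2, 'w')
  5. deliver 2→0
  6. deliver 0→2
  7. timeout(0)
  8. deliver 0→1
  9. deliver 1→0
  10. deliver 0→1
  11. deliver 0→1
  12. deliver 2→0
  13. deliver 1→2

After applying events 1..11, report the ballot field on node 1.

6

step 1 timeout(2): 2={cand,b=5,log=-}
step 2 deliver 2→1: 1={foll,b=5,log=-}
step 3 deliver 1→2: 2={lead,b=5,log=-}
step 4 propose(2,'w'): —
step 5 deliver 2→0: 0={foll,b=5,log=-}
step 6 deliver 0→2: —
step 7 timeout(0): 0={cand,b=6,log=-}
step 8 deliver 0→1: 1={foll,b=6,log=-}
step 9 deliver 1→0: 0={lead,b=6,log=-}
step 10 deliver 0→1: —
step 11 deliver 0→1: —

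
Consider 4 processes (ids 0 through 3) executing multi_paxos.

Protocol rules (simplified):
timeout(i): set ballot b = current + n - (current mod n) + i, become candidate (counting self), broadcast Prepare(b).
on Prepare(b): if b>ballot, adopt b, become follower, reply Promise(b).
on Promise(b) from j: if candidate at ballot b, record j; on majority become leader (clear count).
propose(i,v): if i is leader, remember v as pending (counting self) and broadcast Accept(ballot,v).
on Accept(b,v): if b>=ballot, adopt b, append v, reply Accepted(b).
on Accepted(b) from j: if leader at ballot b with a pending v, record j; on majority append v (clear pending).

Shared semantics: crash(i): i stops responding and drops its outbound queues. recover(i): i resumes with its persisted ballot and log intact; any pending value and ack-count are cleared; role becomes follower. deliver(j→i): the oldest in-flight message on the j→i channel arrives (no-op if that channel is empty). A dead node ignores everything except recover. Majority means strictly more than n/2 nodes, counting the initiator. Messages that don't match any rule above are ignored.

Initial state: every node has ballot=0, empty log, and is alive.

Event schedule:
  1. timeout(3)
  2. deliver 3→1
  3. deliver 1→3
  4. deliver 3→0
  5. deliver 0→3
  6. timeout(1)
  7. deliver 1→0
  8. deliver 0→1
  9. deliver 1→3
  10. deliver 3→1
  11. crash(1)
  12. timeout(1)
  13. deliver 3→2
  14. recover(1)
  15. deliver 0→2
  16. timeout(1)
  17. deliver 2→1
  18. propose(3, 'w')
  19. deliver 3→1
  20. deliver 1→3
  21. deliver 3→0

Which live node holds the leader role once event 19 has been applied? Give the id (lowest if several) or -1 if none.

[1] timeout(3) → N3(cand b7 [-])
[2] deliver 3→1 → N1(foll b7 [-])
[3] deliver 1→3 → ∅
[4] deliver 3→0 → N0(foll b7 [-])
[5] deliver 0→3 → N3(lead b7 [-])
[6] timeout(1) → N1(cand b9 [-])
[7] deliver 1→0 → N0(foll b9 [-])
[8] deliver 0→1 → ∅
[9] deliver 1→3 → N3(foll b9 [-])
[10] deliver 3→1 → N1(lead b9 [-])
[11] crash(1) → N1(✗lead b9 [-])
[12] timeout(1) → ∅
[13] deliver 3→2 → N2(foll b7 [-])
[14] recover(1) → N1(foll b9 [-])
[15] deliver 0→2 → ∅
[16] timeout(1) → N1(cand b13 [-])
[17] deliver 2→1 → ∅
[18] propose(3,'w') → ∅
[19] deliver 3→1 → ∅

-1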